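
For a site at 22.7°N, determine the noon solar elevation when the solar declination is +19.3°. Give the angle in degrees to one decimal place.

At local solar noon the hour angle is zero, so the elevation is 90° − |φ − δ| = 90° − |22.7° − (19.3°)| = 90° − 3.4° = 86.6°.

86.6°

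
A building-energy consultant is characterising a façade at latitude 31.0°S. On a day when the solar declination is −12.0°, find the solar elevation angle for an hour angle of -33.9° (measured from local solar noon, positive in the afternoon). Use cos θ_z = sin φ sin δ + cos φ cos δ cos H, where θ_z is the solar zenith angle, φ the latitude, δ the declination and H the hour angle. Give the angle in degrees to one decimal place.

cos θ_z = sin(-31.0°) sin(-12.0°) + cos(-31.0°) cos(-12.0°) cos(-33.90°) = 0.1071 + 0.6959 = 0.8030.
θ_z = arccos(0.8030) = 36.58°, so the elevation is 90° − 36.58° = 53.42°.

53.4°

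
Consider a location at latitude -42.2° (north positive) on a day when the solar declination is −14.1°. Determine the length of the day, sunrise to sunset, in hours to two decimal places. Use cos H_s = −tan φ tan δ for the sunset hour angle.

13.76 hours

cos H_s = −tan(-42.2°) · tan(-14.1°) = -0.2278, so H_s = arccos(-0.2278) = 103.17°.
Day length = 2 H_s / 15° h⁻¹ = 206.34° / 15 = 13.756 h.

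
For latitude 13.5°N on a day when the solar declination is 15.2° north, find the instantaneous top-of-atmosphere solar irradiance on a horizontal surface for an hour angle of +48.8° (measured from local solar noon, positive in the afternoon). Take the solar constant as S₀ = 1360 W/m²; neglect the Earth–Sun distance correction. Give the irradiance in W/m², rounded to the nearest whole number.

924 W/m²

With φ = 13.5°, δ = 15.2°, H = 48.80°: sin φ sin δ = 0.0612, cos φ cos δ cos H = 0.6181, so cos θ_z = 0.6793.
Top-of-atmosphere irradiance = S₀ cos θ_z = 1360 × 0.6793 = 923.85 W/m².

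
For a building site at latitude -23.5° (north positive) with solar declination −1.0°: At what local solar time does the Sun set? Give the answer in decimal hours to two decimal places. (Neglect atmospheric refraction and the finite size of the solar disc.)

18.03 h

−tan φ tan δ = −(-0.4348)(-0.0175) = -0.0076; H_s = arccos(-0.0076) = 90.44°.
Sunset is at 12 + H_s/15 = 12 + 6.029 = 18.029 h local solar time.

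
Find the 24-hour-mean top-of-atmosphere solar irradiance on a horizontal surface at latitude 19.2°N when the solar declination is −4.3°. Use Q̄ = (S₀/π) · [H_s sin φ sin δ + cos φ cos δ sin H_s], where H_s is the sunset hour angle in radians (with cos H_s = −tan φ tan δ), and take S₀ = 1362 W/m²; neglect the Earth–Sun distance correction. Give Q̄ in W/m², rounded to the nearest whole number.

392 W/m²

The sunset hour angle satisfies cos H_s = −tan φ tan δ = 0.0262, giving H_s = 88.50°. In radians, H_s = 1.5446.
H_s sin φ sin δ = 1.5446 × 0.3289 × -0.0750 = -0.0381.
cos φ cos δ sin H_s = 0.9444 × 0.9972 × 0.9997 = 0.9415.
Q̄ = (1362/π) × (-0.0381 + 0.9415) = 433.54 × 0.9034 = 391.66 W/m².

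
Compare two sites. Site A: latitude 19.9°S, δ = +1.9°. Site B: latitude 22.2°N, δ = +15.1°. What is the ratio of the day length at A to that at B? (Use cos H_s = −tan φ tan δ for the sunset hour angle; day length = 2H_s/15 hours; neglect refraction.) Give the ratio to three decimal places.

A: H_s = arccos(−tan -19.9° · tan 1.9°) = 89.31°, so 2H_s/15 = 11.9080 h.
B: H_s = arccos(−tan 22.2° · tan 15.1°) = 96.32°, so 2H_s/15 = 12.8427 h.
Ratio A/B = 11.9080 / 12.8427 = 0.9272.

0.927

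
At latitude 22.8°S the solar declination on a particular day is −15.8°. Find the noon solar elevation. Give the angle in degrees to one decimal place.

83.0°

At local solar noon the hour angle is zero, so the elevation is 90° − |φ − δ| = 90° − |-22.8° − (-15.8°)| = 90° − 7.0° = 83.0°.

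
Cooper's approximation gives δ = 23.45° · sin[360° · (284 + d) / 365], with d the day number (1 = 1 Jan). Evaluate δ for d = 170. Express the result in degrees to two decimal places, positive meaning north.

+23.43°

360 × (284 + 170) / 365 = 447.781°; sin(447.781°) = 0.9993.
δ = 23.45 × 0.9993 = 23.434° ≈ +23.43°.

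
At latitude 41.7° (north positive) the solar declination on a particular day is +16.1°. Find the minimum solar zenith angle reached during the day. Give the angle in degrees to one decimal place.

25.6°

At local solar noon the hour angle is zero, so the zenith angle is |φ − δ| = |41.7° − (16.1°)| = 25.6°.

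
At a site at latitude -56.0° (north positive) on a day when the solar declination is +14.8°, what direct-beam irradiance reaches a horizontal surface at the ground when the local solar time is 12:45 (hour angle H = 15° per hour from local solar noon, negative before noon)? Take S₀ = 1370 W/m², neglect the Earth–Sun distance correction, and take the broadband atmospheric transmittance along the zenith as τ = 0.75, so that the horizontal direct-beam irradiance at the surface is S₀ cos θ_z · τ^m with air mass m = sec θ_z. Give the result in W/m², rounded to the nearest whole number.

Hour angle H = 15° × (12.75 − 12) = 11.25°.
cos θ_z = sin φ sin δ + cos φ cos δ cos H = (-0.8290)(0.2554) + (0.5592)(0.9668)(0.9808) = 0.3185.
Air mass m = 1/cos θ_z = 1/0.3185 = 3.140; τ^m = 0.75^3.140 = 0.4052.
Surface direct beam = 1370 × 0.3185 × 0.4052 = 176.81 W/m².

177 W/m²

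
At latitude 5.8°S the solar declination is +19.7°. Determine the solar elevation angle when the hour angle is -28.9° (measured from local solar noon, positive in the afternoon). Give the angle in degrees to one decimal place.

cos θ_z = sin φ sin δ + cos φ cos δ cos H = (-0.1011)(0.3371) + (0.9949)(0.9415)(0.8755) = 0.7860.
θ_z = arccos(0.7860) = 38.19°, so the elevation is 90° − 38.19° = 51.81°.

51.8°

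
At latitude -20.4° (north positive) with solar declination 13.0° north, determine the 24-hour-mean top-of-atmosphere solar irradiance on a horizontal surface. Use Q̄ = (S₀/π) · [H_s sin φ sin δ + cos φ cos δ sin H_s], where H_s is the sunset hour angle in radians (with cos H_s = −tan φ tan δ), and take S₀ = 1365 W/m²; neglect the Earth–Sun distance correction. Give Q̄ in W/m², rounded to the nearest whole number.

cos H_s = −tan(-20.4°) · tan(13.0°) = 0.0859, so H_s = arccos(0.0859) = 85.07°. In radians, H_s = 1.4848.
H_s sin φ sin δ = 1.4848 × -0.3486 × 0.2250 = -0.1165.
cos φ cos δ sin H_s = 0.9373 × 0.9744 × 0.9963 = 0.9099.
Q̄ = (1365/π) × (-0.1165 + 0.9099) = 434.49 × 0.7934 = 344.72 W/m².

345 W/m²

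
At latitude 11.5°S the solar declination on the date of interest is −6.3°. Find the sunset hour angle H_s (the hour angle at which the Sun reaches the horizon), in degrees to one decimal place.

91.3°

cos H_s = −tan(-11.5°) · tan(-6.3°) = -0.0225, so H_s = arccos(-0.0225) = 91.29°.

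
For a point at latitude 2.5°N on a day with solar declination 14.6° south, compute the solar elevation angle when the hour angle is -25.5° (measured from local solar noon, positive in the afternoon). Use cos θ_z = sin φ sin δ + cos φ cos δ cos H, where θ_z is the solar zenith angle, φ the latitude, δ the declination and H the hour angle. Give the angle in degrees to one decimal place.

59.5°

cos θ_z = sin(2.5°) sin(-14.6°) + cos(2.5°) cos(-14.6°) cos(-25.50°) = -0.0110 + 0.8726 = 0.8616.
θ_z = arccos(0.8616) = 30.50°, so the elevation is 90° − 30.50° = 59.50°.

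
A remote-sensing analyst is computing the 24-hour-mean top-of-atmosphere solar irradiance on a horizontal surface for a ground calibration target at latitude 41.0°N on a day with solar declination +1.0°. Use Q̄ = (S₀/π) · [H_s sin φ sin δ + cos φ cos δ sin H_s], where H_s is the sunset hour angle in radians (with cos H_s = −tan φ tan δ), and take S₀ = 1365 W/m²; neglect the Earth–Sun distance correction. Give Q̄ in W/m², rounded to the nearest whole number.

336 W/m²

cos H_s = −tan(41.0°) · tan(1.0°) = -0.0152, so H_s = arccos(-0.0152) = 90.87°. In radians, H_s = 1.5860.
H_s sin φ sin δ = 1.5860 × 0.6561 × 0.0175 = 0.0182.
cos φ cos δ sin H_s = 0.7547 × 0.9998 × 0.9999 = 0.7545.
Q̄ = (1365/π) × (0.0182 + 0.7545) = 434.49 × 0.7727 = 335.73 W/m².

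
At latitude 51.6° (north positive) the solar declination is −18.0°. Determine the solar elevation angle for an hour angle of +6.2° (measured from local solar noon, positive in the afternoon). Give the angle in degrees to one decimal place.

With φ = 51.6°, δ = -18.0°, H = 6.20°: sin φ sin δ = -0.2422, cos φ cos δ cos H = 0.5873, so cos θ_z = 0.3451.
θ_z = arccos(0.3451) = 69.81°, so the elevation is 90° − 69.81° = 20.19°.

20.2°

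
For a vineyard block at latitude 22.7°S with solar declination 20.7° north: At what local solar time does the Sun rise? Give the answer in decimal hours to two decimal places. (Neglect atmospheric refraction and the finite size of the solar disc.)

The sunset hour angle satisfies cos H_s = −tan φ tan δ = 0.1581, giving H_s = 80.90°.
Sunrise is at 12 − H_s/15 = 12 − 5.393 = 6.607 h local solar time.

6.61 h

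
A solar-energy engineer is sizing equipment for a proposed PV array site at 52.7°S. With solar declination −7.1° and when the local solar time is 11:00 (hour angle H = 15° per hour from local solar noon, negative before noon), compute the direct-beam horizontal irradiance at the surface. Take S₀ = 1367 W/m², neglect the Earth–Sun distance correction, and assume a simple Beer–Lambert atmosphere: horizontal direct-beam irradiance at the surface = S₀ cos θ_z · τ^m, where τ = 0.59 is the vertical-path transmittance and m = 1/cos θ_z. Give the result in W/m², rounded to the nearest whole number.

427 W/m²

Hour angle H = 15° × (11 − 12) = -15.00°.
With φ = -52.7°, δ = -7.1°, H = -15.00°: sin φ sin δ = 0.0983, cos φ cos δ cos H = 0.5809, so cos θ_z = 0.6792.
Air mass m = 1/cos θ_z = 1/0.6792 = 1.472; τ^m = 0.59^1.472 = 0.4599.
Surface direct beam = 1367 × 0.6792 × 0.4599 = 427.00 W/m².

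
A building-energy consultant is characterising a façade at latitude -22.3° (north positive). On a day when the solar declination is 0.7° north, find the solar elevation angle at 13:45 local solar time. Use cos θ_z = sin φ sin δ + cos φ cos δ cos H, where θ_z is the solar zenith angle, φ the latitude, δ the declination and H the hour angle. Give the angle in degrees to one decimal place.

55.6°

Hour angle H = 15° × (13.75 − 12) = 26.25°.
cos θ_z = sin(-22.3°) sin(0.7°) + cos(-22.3°) cos(0.7°) cos(26.25°) = -0.0046 + 0.8297 = 0.8251.
θ_z = arccos(0.8251) = 34.40°, so the elevation is 90° − 34.40° = 55.60°.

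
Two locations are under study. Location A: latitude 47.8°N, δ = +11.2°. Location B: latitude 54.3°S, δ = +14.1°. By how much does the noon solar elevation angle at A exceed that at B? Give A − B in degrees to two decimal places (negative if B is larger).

A: 90° − |47.8 − (11.2)| = 53.40°.
B: 90° − |-54.3 − (14.1)| = 21.60°.
A − B = 53.40 − 21.60 = 31.80°.

+31.80°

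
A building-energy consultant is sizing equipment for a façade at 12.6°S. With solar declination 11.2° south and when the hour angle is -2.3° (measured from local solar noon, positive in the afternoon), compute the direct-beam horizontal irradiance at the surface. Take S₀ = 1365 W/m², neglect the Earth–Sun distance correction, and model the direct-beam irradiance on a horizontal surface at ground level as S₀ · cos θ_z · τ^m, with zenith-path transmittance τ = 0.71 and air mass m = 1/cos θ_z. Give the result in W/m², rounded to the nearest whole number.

968 W/m²

With φ = -12.6°, δ = -11.2°, H = -2.30°: sin φ sin δ = 0.0424, cos φ cos δ cos H = 0.9566, so cos θ_z = 0.9990.
Air mass m = 1/cos θ_z = 1/0.9990 = 1.001; τ^m = 0.71^1.001 = 0.7098.
Surface direct beam = 1365 × 0.9990 × 0.7098 = 967.91 W/m².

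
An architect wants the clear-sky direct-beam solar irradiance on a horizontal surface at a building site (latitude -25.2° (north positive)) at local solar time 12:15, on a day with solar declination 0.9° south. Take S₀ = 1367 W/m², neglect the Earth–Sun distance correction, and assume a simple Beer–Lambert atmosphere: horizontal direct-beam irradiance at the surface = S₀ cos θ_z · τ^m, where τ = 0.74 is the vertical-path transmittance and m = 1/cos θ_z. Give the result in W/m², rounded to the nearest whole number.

893 W/m²

Hour angle H = 15° × (12.25 − 12) = 3.75°.
With φ = -25.2°, δ = -0.9°, H = 3.75°: sin φ sin δ = 0.0067, cos φ cos δ cos H = 0.9028, so cos θ_z = 0.9095.
Air mass m = 1/cos θ_z = 1/0.9095 = 1.100; τ^m = 0.74^1.100 = 0.7181.
Surface direct beam = 1367 × 0.9095 × 0.7181 = 892.80 W/m².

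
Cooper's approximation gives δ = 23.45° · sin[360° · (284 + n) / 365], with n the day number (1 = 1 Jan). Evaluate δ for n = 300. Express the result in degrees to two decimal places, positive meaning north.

360 × (284 + 300) / 365 = 576.000°; sin(576.000°) = -0.5878.
δ = 23.45 × -0.5878 = -13.784° ≈ -13.78°.

-13.78°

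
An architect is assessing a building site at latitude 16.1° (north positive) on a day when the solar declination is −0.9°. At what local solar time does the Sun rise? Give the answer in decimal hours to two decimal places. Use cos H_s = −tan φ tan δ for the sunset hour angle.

The sunset hour angle satisfies cos H_s = −tan φ tan δ = 0.0045, giving H_s = 89.74°.
Sunrise is at 12 − H_s/15 = 12 − 5.983 = 6.017 h local solar time.

6.02 h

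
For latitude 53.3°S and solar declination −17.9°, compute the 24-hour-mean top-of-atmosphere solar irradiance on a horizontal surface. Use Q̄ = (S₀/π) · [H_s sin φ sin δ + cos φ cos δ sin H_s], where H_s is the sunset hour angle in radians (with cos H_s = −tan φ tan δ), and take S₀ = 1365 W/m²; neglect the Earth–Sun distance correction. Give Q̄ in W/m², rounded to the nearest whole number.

The sunset hour angle satisfies cos H_s = −tan φ tan δ = -0.4333, giving H_s = 115.68°. In radians, H_s = 2.0190.
H_s sin φ sin δ = 2.0190 × -0.8018 × -0.3074 = 0.4976.
cos φ cos δ sin H_s = 0.5976 × 0.9516 × 0.9012 = 0.5125.
Q̄ = (1365/π) × (0.4976 + 0.5125) = 434.49 × 1.0101 = 438.88 W/m².

439 W/m²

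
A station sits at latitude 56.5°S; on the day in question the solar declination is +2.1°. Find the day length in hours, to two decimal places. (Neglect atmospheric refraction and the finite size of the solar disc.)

−tan φ tan δ = −(-1.5108)(0.0367) = 0.0554; H_s = arccos(0.0554) = 86.82°.
Day length = 2 H_s / 15° h⁻¹ = 173.64° / 15 = 11.576 h.

11.58 hours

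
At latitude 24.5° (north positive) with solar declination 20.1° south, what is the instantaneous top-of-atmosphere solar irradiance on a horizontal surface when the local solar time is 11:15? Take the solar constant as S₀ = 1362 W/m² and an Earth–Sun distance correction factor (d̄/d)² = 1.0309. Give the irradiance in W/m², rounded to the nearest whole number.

977 W/m²

Hour angle H = 15° × (11.25 − 12) = -11.25°.
cos θ_z = sin φ sin δ + cos φ cos δ cos H = (0.4147)(-0.3437) + (0.9100)(0.9391)(0.9808) = 0.6956.
Top-of-atmosphere irradiance = S₀ (d̄/d)² cos θ_z = 1362 × 1.0309 × 0.6956 = 976.68 W/m².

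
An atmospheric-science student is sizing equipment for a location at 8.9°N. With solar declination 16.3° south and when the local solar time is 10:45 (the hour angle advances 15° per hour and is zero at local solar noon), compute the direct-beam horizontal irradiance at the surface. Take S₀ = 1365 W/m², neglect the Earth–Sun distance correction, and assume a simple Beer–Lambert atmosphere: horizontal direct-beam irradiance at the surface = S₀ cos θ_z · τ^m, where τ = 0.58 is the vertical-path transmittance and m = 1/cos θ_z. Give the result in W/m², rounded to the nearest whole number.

Hour angle H = 15° × (10.75 − 12) = -18.75°.
With φ = 8.9°, δ = -16.3°, H = -18.75°: sin φ sin δ = -0.0434, cos φ cos δ cos H = 0.8979, so cos θ_z = 0.8545.
Air mass m = 1/cos θ_z = 1/0.8545 = 1.170; τ^m = 0.58^1.170 = 0.5287.
Surface direct beam = 1365 × 0.8545 × 0.5287 = 616.67 W/m².

617 W/m²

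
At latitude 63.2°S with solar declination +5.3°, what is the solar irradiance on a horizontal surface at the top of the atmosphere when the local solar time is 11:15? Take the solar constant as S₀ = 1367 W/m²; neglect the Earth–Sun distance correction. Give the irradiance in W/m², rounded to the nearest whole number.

Hour angle H = 15° × (11.25 − 12) = -11.25°.
cos θ_z = sin(-63.2°) sin(5.3°) + cos(-63.2°) cos(5.3°) cos(-11.25°) = -0.0824 + 0.4403 = 0.3579.
Top-of-atmosphere irradiance = S₀ cos θ_z = 1367 × 0.3579 = 489.25 W/m².

489 W/m²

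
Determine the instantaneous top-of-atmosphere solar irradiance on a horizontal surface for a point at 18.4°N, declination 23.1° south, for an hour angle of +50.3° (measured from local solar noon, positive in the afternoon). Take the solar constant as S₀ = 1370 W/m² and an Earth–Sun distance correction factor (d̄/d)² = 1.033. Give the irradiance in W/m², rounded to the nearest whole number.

614 W/m²

With φ = 18.4°, δ = -23.1°, H = 50.30°: sin φ sin δ = -0.1238, cos φ cos δ cos H = 0.5575, so cos θ_z = 0.4337.
Top-of-atmosphere irradiance = S₀ (d̄/d)² cos θ_z = 1370 × 1.033 × 0.4337 = 613.78 W/m².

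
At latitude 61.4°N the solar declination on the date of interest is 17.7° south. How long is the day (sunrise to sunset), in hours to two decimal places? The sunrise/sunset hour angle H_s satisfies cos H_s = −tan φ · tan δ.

7.22 hours

cos H_s = −tan(61.4°) · tan(-17.7°) = 0.5853, so H_s = arccos(0.5853) = 54.18°.
Day length = 2 H_s / 15° h⁻¹ = 108.36° / 15 = 7.224 h.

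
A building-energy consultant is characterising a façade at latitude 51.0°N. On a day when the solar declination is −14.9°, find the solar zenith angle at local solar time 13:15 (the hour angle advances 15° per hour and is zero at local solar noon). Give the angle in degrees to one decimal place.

Hour angle H = 15° × (13.25 − 12) = 18.75°.
cos θ_z = sin(51.0°) sin(-14.9°) + cos(51.0°) cos(-14.9°) cos(18.75°) = -0.1998 + 0.5759 = 0.3761.
θ_z = arccos(0.3761) = 67.91°.

67.9°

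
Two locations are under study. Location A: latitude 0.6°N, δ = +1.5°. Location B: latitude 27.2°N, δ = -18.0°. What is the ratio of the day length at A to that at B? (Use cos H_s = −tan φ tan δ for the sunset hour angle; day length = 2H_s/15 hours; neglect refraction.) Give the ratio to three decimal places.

1.120

A: H_s = arccos(−tan 0.6° · tan 1.5°) = 90.02°, so 2H_s/15 = 12.0027 h.
B: H_s = arccos(−tan 27.2° · tan -18.0°) = 80.39°, so 2H_s/15 = 10.7187 h.
Ratio A/B = 12.0027 / 10.7187 = 1.1198.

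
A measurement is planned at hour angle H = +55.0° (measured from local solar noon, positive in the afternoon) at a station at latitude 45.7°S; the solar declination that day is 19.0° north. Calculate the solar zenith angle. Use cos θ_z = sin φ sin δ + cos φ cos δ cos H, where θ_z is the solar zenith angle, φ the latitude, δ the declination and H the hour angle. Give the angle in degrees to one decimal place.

cos θ_z = sin(-45.7°) sin(19.0°) + cos(-45.7°) cos(19.0°) cos(55.00°) = -0.2330 + 0.3788 = 0.1458.
θ_z = arccos(0.1458) = 81.62°.

81.6°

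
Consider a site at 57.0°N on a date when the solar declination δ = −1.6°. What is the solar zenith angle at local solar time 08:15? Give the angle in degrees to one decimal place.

Hour angle H = 15° × (8.25 − 12) = -56.25°.
With φ = 57.0°, δ = -1.6°, H = -56.25°: sin φ sin δ = -0.0234, cos φ cos δ cos H = 0.3025, so cos θ_z = 0.2791.
θ_z = arccos(0.2791) = 73.79°.

73.8°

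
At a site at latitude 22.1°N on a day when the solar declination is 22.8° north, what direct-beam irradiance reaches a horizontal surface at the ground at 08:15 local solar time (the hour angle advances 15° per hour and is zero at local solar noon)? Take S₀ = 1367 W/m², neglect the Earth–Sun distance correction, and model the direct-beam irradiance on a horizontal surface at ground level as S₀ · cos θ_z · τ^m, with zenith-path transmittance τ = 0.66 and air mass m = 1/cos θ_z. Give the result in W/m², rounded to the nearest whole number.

Hour angle H = 15° × (8.25 − 12) = -56.25°.
cos θ_z = sin(22.1°) sin(22.8°) + cos(22.1°) cos(22.8°) cos(-56.25°) = 0.1458 + 0.4745 = 0.6203.
Air mass m = 1/cos θ_z = 1/0.6203 = 1.612; τ^m = 0.66^1.612 = 0.5118.
Surface direct beam = 1367 × 0.6203 × 0.5118 = 433.98 W/m².

434 W/m²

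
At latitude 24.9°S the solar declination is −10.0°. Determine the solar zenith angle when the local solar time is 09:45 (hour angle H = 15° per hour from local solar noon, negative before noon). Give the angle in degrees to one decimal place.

Hour angle H = 15° × (9.75 − 12) = -33.75°.
cos θ_z = sin(-24.9°) sin(-10.0°) + cos(-24.9°) cos(-10.0°) cos(-33.75°) = 0.0731 + 0.7427 = 0.8158.
θ_z = arccos(0.8158) = 35.33°.

35.3°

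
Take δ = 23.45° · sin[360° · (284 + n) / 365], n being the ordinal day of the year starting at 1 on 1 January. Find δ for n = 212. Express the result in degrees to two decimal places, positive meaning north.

+18.17°

360 × (284 + 212) / 365 = 489.205°; sin(489.205°) = 0.7749.
δ = 23.45 × 0.7749 = 18.171° ≈ +18.17°.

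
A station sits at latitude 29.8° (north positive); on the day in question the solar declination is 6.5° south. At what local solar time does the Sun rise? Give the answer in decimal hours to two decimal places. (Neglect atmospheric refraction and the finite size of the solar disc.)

6.25 h

The sunset hour angle satisfies cos H_s = −tan φ tan δ = 0.0653, giving H_s = 86.26°.
Sunrise is at 12 − H_s/15 = 12 − 5.751 = 6.249 h local solar time.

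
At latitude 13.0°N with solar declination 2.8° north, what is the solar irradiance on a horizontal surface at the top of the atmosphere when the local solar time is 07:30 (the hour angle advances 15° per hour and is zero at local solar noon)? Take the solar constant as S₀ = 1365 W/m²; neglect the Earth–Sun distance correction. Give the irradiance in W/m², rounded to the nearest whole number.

523 W/m²

Hour angle H = 15° × (7.5 − 12) = -67.50°.
With φ = 13.0°, δ = 2.8°, H = -67.50°: sin φ sin δ = 0.0110, cos φ cos δ cos H = 0.3724, so cos θ_z = 0.3834.
Top-of-atmosphere irradiance = S₀ cos θ_z = 1365 × 0.3834 = 523.34 W/m².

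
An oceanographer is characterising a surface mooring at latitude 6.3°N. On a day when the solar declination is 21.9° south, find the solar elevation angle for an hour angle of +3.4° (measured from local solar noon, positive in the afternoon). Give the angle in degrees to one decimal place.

cos θ_z = sin(6.3°) sin(-21.9°) + cos(6.3°) cos(-21.9°) cos(3.40°) = -0.0409 + 0.9206 = 0.8797.
θ_z = arccos(0.8797) = 28.39°, so the elevation is 90° − 28.39° = 61.61°.

61.6°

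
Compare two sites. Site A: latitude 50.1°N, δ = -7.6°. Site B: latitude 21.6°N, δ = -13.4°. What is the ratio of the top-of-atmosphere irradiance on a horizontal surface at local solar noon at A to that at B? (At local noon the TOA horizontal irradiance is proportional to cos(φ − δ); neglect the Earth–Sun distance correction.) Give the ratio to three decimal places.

0.652

A: cos θ_z = cos(50.1° − (-7.6°)) = 0.5344.
B: cos θ_z = cos(21.6° − (-13.4°)) = 0.8192.
Ratio A/B = 0.5344 / 0.8192 = 0.6523.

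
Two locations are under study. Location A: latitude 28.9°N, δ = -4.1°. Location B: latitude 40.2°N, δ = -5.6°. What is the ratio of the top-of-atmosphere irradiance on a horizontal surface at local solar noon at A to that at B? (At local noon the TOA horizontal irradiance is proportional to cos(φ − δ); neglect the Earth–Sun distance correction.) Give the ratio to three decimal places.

A: cos θ_z = cos(28.9° − (-4.1°)) = 0.8387.
B: cos θ_z = cos(40.2° − (-5.6°)) = 0.6972.
Ratio A/B = 0.8387 / 0.6972 = 1.2030.

1.203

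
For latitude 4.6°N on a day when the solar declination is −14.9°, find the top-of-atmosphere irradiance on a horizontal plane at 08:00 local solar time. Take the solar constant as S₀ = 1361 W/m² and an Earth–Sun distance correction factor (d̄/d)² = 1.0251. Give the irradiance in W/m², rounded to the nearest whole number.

643 W/m²

Hour angle H = 15° × (8 − 12) = -60.00°.
cos θ_z = sin(4.6°) sin(-14.9°) + cos(4.6°) cos(-14.9°) cos(-60.00°) = -0.0206 + 0.4816 = 0.4610.
Top-of-atmosphere irradiance = S₀ (d̄/d)² cos θ_z = 1361 × 1.0251 × 0.4610 = 643.17 W/m².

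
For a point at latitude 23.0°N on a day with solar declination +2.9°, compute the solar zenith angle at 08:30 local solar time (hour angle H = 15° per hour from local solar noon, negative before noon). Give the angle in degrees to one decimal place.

Hour angle H = 15° × (8.5 − 12) = -52.50°.
With φ = 23.0°, δ = 2.9°, H = -52.50°: sin φ sin δ = 0.0198, cos φ cos δ cos H = 0.5597, so cos θ_z = 0.5795.
θ_z = arccos(0.5795) = 54.58°.

54.6°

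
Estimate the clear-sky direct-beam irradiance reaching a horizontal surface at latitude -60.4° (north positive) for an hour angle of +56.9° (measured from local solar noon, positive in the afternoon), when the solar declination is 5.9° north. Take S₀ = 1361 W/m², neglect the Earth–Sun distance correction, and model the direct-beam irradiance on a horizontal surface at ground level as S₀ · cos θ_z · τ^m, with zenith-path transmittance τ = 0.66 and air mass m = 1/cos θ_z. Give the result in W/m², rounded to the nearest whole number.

24 W/m²

cos θ_z = sin φ sin δ + cos φ cos δ cos H = (-0.8695)(0.1028) + (0.4939)(0.9947)(0.5461) = 0.1789.
Air mass m = 1/cos θ_z = 1/0.1789 = 5.590; τ^m = 0.66^5.590 = 0.0980.
Surface direct beam = 1361 × 0.1789 × 0.0980 = 23.86 W/m².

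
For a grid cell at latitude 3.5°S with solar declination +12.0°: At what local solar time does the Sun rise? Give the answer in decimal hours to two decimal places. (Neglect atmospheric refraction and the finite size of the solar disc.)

6.05 h

The sunset hour angle satisfies cos H_s = −tan φ tan δ = 0.0130, giving H_s = 89.26°.
Sunrise is at 12 − H_s/15 = 12 − 5.951 = 6.049 h local solar time.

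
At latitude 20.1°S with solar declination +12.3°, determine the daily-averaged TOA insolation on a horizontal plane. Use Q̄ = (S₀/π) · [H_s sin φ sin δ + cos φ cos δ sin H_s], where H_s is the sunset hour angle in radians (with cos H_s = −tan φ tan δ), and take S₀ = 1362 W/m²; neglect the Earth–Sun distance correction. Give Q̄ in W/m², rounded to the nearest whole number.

349 W/m²

cos H_s = −tan(-20.1°) · tan(12.3°) = 0.0798, so H_s = arccos(0.0798) = 85.42°. In radians, H_s = 1.4909.
H_s sin φ sin δ = 1.4909 × -0.3437 × 0.2130 = -0.1091.
cos φ cos δ sin H_s = 0.9391 × 0.9770 × 0.9968 = 0.9146.
Q̄ = (1362/π) × (-0.1091 + 0.9146) = 433.54 × 0.8055 = 349.22 W/m².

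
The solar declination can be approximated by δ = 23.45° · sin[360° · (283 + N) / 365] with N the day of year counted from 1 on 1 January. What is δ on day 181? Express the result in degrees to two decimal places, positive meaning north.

360 × (283 + 181) / 365 = 457.644°; sin(457.644°) = 0.9911.
δ = 23.45 × 0.9911 = 23.241° ≈ +23.24°.

+23.24°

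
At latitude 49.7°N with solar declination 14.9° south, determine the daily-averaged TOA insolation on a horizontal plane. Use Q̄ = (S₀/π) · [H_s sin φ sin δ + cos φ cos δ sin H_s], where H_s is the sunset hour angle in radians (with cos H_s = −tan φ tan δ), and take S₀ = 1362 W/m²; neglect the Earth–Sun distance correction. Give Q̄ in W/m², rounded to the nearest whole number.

cos H_s = −tan(49.7°) · tan(-14.9°) = 0.3138, so H_s = arccos(0.3138) = 71.71°. In radians, H_s = 1.2516.
H_s sin φ sin δ = 1.2516 × 0.7627 × -0.2571 = -0.2454.
cos φ cos δ sin H_s = 0.6468 × 0.9664 × 0.9495 = 0.5935.
Q̄ = (1362/π) × (-0.2454 + 0.5935) = 433.54 × 0.3481 = 150.92 W/m².

151 W/m²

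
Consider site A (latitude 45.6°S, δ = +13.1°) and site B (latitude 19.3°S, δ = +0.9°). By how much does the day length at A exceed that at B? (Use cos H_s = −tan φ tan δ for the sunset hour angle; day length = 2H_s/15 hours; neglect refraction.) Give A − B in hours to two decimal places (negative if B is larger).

-1.79 h

A: H_s = arccos(−tan -45.6° · tan 13.1°) = 76.25°, so 2H_s/15 = 10.1667 h.
B: H_s = arccos(−tan -19.3° · tan 0.9°) = 89.68°, so 2H_s/15 = 11.9573 h.
A − B = 10.1667 − 11.9573 = -1.7906 h.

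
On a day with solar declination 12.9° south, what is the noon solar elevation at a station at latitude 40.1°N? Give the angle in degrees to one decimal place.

37.0°

At local solar noon the hour angle is zero, so the elevation is 90° − |φ − δ| = 90° − |40.1° − (-12.9°)| = 90° − 53.0° = 37.0°.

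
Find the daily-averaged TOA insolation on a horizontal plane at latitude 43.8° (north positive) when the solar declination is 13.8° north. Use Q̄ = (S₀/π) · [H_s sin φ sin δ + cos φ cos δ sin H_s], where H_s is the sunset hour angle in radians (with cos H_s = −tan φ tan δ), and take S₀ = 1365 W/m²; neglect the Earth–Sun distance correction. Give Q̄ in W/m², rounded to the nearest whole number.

−tan φ tan δ = −(0.9590)(0.2456) = -0.2355; H_s = arccos(-0.2355) = 103.62°. In radians, H_s = 1.8085.
H_s sin φ sin δ = 1.8085 × 0.6921 × 0.2385 = 0.2985.
cos φ cos δ sin H_s = 0.7218 × 0.9711 × 0.9719 = 0.6812.
Q̄ = (1365/π) × (0.2985 + 0.6812) = 434.49 × 0.9797 = 425.67 W/m².

426 W/m²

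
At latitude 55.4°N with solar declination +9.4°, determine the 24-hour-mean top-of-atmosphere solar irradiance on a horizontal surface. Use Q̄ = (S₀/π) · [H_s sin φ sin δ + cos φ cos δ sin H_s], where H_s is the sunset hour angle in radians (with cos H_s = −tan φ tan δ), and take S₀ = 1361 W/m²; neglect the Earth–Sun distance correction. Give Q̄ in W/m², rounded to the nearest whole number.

341 W/m²

−tan φ tan δ = −(1.4496)(0.1655) = -0.2399; H_s = arccos(-0.2399) = 103.88°. In radians, H_s = 1.8130.
H_s sin φ sin δ = 1.8130 × 0.8231 × 0.1633 = 0.2437.
cos φ cos δ sin H_s = 0.5678 × 0.9866 × 0.9708 = 0.5438.
Q̄ = (1361/π) × (0.2437 + 0.5438) = 433.22 × 0.7875 = 341.16 W/m².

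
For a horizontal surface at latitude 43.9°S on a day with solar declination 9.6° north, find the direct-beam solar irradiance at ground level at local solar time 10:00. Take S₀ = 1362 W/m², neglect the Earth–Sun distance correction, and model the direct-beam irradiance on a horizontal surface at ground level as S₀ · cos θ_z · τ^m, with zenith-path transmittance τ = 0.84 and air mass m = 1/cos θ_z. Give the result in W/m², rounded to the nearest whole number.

Hour angle H = 15° × (10 − 12) = -30.00°.
With φ = -43.9°, δ = 9.6°, H = -30.00°: sin φ sin δ = -0.1156, cos φ cos δ cos H = 0.6153, so cos θ_z = 0.4997.
Air mass m = 1/cos θ_z = 1/0.4997 = 2.001; τ^m = 0.84^2.001 = 0.7055.
Surface direct beam = 1362 × 0.4997 × 0.7055 = 480.16 W/m².

480 W/m²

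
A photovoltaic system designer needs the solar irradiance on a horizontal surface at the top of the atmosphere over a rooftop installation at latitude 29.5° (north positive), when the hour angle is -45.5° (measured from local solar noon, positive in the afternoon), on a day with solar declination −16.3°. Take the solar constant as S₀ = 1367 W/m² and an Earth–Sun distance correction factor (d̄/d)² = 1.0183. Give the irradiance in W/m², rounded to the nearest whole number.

With φ = 29.5°, δ = -16.3°, H = -45.50°: sin φ sin δ = -0.1382, cos φ cos δ cos H = 0.5855, so cos θ_z = 0.4473.
Top-of-atmosphere irradiance = S₀ (d̄/d)² cos θ_z = 1367 × 1.0183 × 0.4473 = 622.65 W/m².

623 W/m²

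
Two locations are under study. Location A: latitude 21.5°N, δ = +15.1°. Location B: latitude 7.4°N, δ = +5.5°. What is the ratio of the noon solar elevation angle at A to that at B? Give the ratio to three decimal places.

0.949

A: 90° − |21.5 − (15.1)| = 83.60°.
B: 90° − |7.4 − (5.5)| = 88.10°.
Ratio A/B = 83.6000 / 88.1000 = 0.9489.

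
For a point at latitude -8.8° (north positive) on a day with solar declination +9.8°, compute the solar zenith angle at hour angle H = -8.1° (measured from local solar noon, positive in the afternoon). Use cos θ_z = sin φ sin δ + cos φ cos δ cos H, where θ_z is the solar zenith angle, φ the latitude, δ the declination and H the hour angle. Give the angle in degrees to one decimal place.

With φ = -8.8°, δ = 9.8°, H = -8.10°: sin φ sin δ = -0.0260, cos φ cos δ cos H = 0.9641, so cos θ_z = 0.9381.
θ_z = arccos(0.9381) = 20.27°.

20.3°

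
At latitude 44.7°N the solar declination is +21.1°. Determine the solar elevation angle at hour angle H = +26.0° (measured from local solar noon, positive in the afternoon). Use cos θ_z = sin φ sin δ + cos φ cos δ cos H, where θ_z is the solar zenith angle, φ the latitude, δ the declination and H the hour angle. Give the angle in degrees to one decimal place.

58.1°

cos θ_z = sin(44.7°) sin(21.1°) + cos(44.7°) cos(21.1°) cos(26.00°) = 0.2532 + 0.5960 = 0.8492.
θ_z = arccos(0.8492) = 31.88°, so the elevation is 90° − 31.88° = 58.12°.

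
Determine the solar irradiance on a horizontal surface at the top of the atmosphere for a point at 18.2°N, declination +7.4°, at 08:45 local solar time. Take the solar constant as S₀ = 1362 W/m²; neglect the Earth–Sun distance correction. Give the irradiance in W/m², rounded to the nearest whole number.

Hour angle H = 15° × (8.75 − 12) = -48.75°.
cos θ_z = sin φ sin δ + cos φ cos δ cos H = (0.3123)(0.1288) + (0.9500)(0.9917)(0.6593) = 0.6614.
Top-of-atmosphere irradiance = S₀ cos θ_z = 1362 × 0.6614 = 900.83 W/m².

901 W/m²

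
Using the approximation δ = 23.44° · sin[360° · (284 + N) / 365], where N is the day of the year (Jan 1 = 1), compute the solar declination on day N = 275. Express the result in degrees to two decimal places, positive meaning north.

360 × (284 + 275) / 365 = 551.342°; sin(551.342°) = -0.1967.
δ = 23.44 × -0.1967 = -4.611° ≈ -4.61°.

-4.61°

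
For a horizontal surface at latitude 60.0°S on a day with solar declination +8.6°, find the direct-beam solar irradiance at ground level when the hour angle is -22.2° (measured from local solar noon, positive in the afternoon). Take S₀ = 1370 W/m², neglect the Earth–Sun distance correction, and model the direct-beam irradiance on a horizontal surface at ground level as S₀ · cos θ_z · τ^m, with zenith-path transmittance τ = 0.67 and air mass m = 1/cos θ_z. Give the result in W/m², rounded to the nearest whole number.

With φ = -60.0°, δ = 8.6°, H = -22.20°: sin φ sin δ = -0.1295, cos φ cos δ cos H = 0.4577, so cos θ_z = 0.3282.
Air mass m = 1/cos θ_z = 1/0.3282 = 3.047; τ^m = 0.67^3.047 = 0.2952.
Surface direct beam = 1370 × 0.3282 × 0.2952 = 132.73 W/m².

133 W/m²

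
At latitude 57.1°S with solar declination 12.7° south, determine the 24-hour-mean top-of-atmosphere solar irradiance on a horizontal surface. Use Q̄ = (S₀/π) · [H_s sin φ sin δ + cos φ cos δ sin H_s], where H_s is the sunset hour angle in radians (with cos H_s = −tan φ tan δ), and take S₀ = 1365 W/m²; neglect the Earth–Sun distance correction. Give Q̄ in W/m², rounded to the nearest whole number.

The sunset hour angle satisfies cos H_s = −tan φ tan δ = -0.3484, giving H_s = 110.39°. In radians, H_s = 1.9267.
H_s sin φ sin δ = 1.9267 × -0.8396 × -0.2198 = 0.3556.
cos φ cos δ sin H_s = 0.5432 × 0.9755 × 0.9373 = 0.4967.
Q̄ = (1365/π) × (0.3556 + 0.4967) = 434.49 × 0.8523 = 370.32 W/m².

370 W/m²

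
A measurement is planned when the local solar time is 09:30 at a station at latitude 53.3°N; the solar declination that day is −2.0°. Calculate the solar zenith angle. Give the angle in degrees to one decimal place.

63.5°

Hour angle H = 15° × (9.5 − 12) = -37.50°.
cos θ_z = sin φ sin δ + cos φ cos δ cos H = (0.8018)(-0.0349) + (0.5976)(0.9994)(0.7934) = 0.4459.
θ_z = arccos(0.4459) = 63.52°.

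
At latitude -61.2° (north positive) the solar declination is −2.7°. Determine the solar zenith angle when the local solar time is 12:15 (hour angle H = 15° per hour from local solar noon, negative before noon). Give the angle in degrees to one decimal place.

58.6°

Hour angle H = 15° × (12.25 − 12) = 3.75°.
cos θ_z = sin φ sin δ + cos φ cos δ cos H = (-0.8763)(-0.0471) + (0.4818)(0.9989)(0.9979) = 0.5215.
θ_z = arccos(0.5215) = 58.57°.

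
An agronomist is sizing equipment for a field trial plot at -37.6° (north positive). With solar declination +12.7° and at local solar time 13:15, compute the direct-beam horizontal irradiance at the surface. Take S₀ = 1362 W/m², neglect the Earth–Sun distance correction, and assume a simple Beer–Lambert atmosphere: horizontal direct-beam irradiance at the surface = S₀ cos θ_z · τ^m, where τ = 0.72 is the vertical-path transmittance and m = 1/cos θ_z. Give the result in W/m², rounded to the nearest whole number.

Hour angle H = 15° × (13.25 − 12) = 18.75°.
With φ = -37.6°, δ = 12.7°, H = 18.75°: sin φ sin δ = -0.1341, cos φ cos δ cos H = 0.7319, so cos θ_z = 0.5978.
Air mass m = 1/cos θ_z = 1/0.5978 = 1.673; τ^m = 0.72^1.673 = 0.5772.
Surface direct beam = 1362 × 0.5978 × 0.5772 = 469.96 W/m².

470 W/m²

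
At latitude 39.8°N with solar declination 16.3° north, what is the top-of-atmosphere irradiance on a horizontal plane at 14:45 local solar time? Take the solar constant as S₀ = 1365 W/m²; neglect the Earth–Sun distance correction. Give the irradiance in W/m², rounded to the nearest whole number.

Hour angle H = 15° × (14.75 − 12) = 41.25°.
cos θ_z = sin φ sin δ + cos φ cos δ cos H = (0.6401)(0.2807) + (0.7683)(0.9598)(0.7518) = 0.7341.
Top-of-atmosphere irradiance = S₀ cos θ_z = 1365 × 0.7341 = 1002.05 W/m².

1002 W/m²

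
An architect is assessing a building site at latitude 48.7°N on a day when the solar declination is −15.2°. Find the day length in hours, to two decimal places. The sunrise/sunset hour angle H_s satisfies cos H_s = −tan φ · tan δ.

9.60 hours

−tan φ tan δ = −(1.1383)(-0.2717) = 0.3093; H_s = arccos(0.3093) = 71.98°.
Day length = 2 H_s / 15° h⁻¹ = 143.96° / 15 = 9.597 h.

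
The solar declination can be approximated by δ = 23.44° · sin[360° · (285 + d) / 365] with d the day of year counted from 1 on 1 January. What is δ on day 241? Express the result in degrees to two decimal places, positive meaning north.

360 × (285 + 241) / 365 = 518.795°; sin(518.795°) = 0.3617.
δ = 23.44 × 0.3617 = 8.478° ≈ +8.48°.

+8.48°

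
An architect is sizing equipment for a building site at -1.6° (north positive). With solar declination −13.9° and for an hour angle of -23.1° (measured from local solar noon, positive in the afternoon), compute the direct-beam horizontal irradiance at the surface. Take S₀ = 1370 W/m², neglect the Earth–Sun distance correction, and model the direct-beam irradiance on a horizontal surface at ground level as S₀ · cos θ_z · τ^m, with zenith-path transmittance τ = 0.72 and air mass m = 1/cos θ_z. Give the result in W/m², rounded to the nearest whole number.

cos θ_z = sin(-1.6°) sin(-13.9°) + cos(-1.6°) cos(-13.9°) cos(-23.10°) = 0.0067 + 0.8925 = 0.8992.
Air mass m = 1/cos θ_z = 1/0.8992 = 1.112; τ^m = 0.72^1.112 = 0.6940.
Surface direct beam = 1370 × 0.8992 × 0.6940 = 854.94 W/m².

855 W/m²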